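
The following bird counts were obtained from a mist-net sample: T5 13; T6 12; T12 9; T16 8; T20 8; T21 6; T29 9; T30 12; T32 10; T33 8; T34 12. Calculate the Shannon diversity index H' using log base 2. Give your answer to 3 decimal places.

Total N = 13+12+9+8+8+6+9+12+10+8+12 = 107, so the proportions are 0.1215, 0.11215, 0.08411, 0.07477, 0.07477, 0.05607, 0.08411, 0.11215, 0.09346, 0.07477, 0.11215 (working shown to 5 dp, full precision carried).
Each pᵢ log₂ pᵢ term: 0.1215×(-3.04103)=-0.36947, 0.11215×(-3.15650)=-0.35400, 0.08411×(-3.57154)=-0.30041, 0.07477×(-3.74147)=-0.27974, 0.07477×(-3.74147)=-0.27974, 0.05607×(-4.15650)=-0.23308, 0.08411×(-3.57154)=-0.30041, 0.11215×(-3.15650)=-0.35400, 0.09346×(-3.41954)=-0.31958, 0.07477×(-3.74147)=-0.27974, 0.11215×(-3.15650)=-0.35400.
Sum = -3.42416, so H' = 3.424.

3.424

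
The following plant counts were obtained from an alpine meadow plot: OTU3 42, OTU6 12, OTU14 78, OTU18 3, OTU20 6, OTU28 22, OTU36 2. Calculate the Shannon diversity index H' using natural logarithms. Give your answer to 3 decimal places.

1.409

Total N = 42+12+78+3+6+22+2 = 165, so the proportions are 0.25455, 0.07273, 0.47273, 0.01818, 0.03636, 0.13333, 0.01212 (working shown to 5 dp, full precision carried).
Each pᵢ ln pᵢ term: 0.25455×(-1.36828)=-0.34829, 0.07273×(-2.62104)=-0.19062, 0.47273×(-0.74924)=-0.35418, 0.01818×(-4.00733)=-0.07286, 0.03636×(-3.31419)=-0.12052, 0.13333×(-2.01490)=-0.26865, 0.01212×(-4.41280)=-0.05349.
Sum = -1.40861, so H' = 1.409.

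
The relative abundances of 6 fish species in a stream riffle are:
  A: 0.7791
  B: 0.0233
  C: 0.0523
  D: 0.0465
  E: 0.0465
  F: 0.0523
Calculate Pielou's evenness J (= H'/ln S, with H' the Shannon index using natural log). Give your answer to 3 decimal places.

H' = −Σ pᵢ ln pᵢ = −((-0.19448) + (-0.08759) + (-0.15432) + (-0.14268) + (-0.14268) + (-0.15432)) = 0.87607 (working shown to 5 dp, full precision carried).
With S = 6 species, ln S = 1.79176, so J = 0.87607/1.79176 = 0.48894, i.e. 0.489 to 3 decimal places.

0.489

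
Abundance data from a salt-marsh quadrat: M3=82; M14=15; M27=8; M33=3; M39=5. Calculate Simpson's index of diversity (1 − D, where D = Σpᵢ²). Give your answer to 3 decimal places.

0.448

Total N = 82+15+8+3+5 = 113, so the proportions are 0.72566, 0.13274, 0.0708, 0.02655, 0.04425 (working shown to 5 dp, full precision carried).
D = 0.72566² + 0.13274² + 0.0708² + 0.02655² + 0.04425² = 0.52659 + 0.01762 + 0.00501 + 0.00070 + 0.00196 = 0.55188.
So 1 − D = 0.44812, i.e. 0.448 to 3 decimal places.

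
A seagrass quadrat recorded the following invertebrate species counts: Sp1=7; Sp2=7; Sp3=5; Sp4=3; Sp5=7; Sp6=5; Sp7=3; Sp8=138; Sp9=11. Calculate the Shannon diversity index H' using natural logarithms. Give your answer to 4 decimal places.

Total N = 7+7+5+3+7+5+3+138+11 = 186, so the proportions are 0.037634, 0.037634, 0.026882, 0.016129, 0.037634, 0.026882, 0.016129, 0.741935, 0.05914 (working shown to 6 dp, full precision carried).
Each pᵢ ln pᵢ term: 0.037634×(-3.279837)=-0.123435, 0.037634×(-3.279837)=-0.123435, 0.026882×(-3.616309)=-0.097213, 0.016129×(-4.127134)=-0.066567, 0.037634×(-3.279837)=-0.123435, 0.026882×(-3.616309)=-0.097213, 0.016129×(-4.127134)=-0.066567, 0.741935×(-0.298493)=-0.221463, 0.05914×(-2.827851)=-0.167239.
Sum = -1.086564, so H' = 1.0866.

1.0866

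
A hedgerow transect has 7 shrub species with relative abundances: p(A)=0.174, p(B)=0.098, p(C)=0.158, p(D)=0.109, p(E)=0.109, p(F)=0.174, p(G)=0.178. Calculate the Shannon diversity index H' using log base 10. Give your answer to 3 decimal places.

Each pᵢ log₁₀ pᵢ term (working shown to 5 dp, full precision carried): 0.174×(-0.75945)=-0.13214, 0.098×(-1.00877)=-0.09886, 0.158×(-0.80134)=-0.12661, 0.109×(-0.96257)=-0.10492, 0.109×(-0.96257)=-0.10492, 0.174×(-0.75945)=-0.13214, 0.178×(-0.74958)=-0.13343.
Sum = -0.83303, so H' = 0.833.

0.833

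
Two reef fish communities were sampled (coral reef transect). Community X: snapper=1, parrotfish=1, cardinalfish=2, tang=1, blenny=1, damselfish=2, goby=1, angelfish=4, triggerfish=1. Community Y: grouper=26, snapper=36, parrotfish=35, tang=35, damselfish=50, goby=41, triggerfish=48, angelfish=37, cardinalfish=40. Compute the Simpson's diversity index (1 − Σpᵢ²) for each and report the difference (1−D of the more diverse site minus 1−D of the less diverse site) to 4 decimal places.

0.0385

Community X: N=14, proportions 0.071429, 0.071429, 0.142857, 0.071429, 0.071429, 0.142857, 0.071429, 0.285714, 0.071429, giving 1−D = 0.846939 (working shown to 6 dp, full precision carried).
Community Y: N=348, proportions 0.074713, 0.103448, 0.100575, 0.100575, 0.143678, 0.117816, 0.137931, 0.106322, 0.114943, giving 1−D = 0.885421.
Difference = |0.846939 − 0.885421| = 0.038482, i.e. 0.0385 to 4 decimal places.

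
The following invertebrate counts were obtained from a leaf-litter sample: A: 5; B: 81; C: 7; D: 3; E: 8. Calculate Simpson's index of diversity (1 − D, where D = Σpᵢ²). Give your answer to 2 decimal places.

Total N = 5+81+7+3+8 = 104, so the proportions are 0.0481, 0.7788, 0.0673, 0.0288, 0.0769 (working shown to 4 dp, full precision carried).
D = 0.0481² + 0.7788² + 0.0673² + 0.0288² + 0.0769² = 0.0023 + 0.6066 + 0.0045 + 0.0008 + 0.0059 = 0.6202.
So 1 − D = 0.3798, i.e. 0.38 to 2 decimal places.

0.38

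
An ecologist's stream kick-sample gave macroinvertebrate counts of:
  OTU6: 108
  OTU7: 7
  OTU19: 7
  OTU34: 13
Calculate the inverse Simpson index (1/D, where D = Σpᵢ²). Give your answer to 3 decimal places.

Total N = 108+7+7+13 = 135, so the proportions are 0.8, 0.051852, 0.051852, 0.096296 (working shown to 6 dp, full precision carried).
D = 0.8² + 0.051852² + 0.051852² + 0.096296² = 0.640000 + 0.002689 + 0.002689 + 0.009273 = 0.654650.
So 1/D = 1.52753, i.e. 1.528 to 3 decimal places.

1.528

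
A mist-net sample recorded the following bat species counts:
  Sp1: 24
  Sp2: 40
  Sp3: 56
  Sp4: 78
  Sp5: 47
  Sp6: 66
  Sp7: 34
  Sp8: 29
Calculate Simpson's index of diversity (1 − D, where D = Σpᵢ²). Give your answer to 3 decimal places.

Total N = 24+40+56+78+47+66+34+29 = 374, so the proportions are 0.06417, 0.10695, 0.14973, 0.20856, 0.12567, 0.17647, 0.09091, 0.07754 (working shown to 5 dp, full precision carried).
D = 0.06417² + 0.10695² + 0.14973² + 0.20856² + 0.12567² + 0.17647² + 0.09091² + 0.07754² = 0.00412 + 0.01144 + 0.02242 + 0.04350 + 0.01579 + 0.03114 + 0.00826 + 0.00601 = 0.14268.
So 1 − D = 0.85732, i.e. 0.857 to 3 decimal places.

0.857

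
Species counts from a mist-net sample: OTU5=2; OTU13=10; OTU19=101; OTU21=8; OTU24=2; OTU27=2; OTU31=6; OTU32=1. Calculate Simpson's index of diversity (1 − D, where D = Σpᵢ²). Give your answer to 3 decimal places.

0.402

Total N = 2+10+101+8+2+2+6+1 = 132, so the proportions are 0.01515, 0.07576, 0.76515, 0.06061, 0.01515, 0.01515, 0.04545, 0.00758 (working shown to 5 dp, full precision carried).
D = 0.01515² + 0.07576² + 0.76515² + 0.06061² + 0.01515² + 0.01515² + 0.04545² + 0.00758² = 0.00023 + 0.00574 + 0.58546 + 0.00367 + 0.00023 + 0.00023 + 0.00207 + 0.00006 = 0.59768.
So 1 − D = 0.40232, i.e. 0.402 to 3 decimal places.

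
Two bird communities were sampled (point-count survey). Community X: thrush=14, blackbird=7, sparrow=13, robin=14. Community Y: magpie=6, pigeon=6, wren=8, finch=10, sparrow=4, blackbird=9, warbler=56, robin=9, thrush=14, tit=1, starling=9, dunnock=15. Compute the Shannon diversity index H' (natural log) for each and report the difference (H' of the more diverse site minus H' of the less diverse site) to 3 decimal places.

0.719

Community X: N=48, proportions 0.29167, 0.14583, 0.27083, 0.29167, giving H' = 1.35330 (working shown to 5 dp, full precision carried).
Community Y: N=147, proportions 0.04082, 0.04082, 0.05442, 0.06803, 0.02721, 0.06122, 0.38095, 0.06122, 0.09524, 0.0068, 0.06122, 0.10204, giving H' = 2.07193.
Difference = |1.35330 − 2.07193| = 0.71863, i.e. 0.719 to 3 decimal places.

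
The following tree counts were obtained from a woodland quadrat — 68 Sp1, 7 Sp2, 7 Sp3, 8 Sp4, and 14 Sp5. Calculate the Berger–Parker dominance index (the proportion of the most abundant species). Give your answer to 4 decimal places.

0.6538

Total N = 68+7+7+8+14 = 104, so the proportions are 0.653846, 0.067308, 0.067308, 0.076923, 0.134615 (working shown to 6 dp, full precision carried).
The largest proportion is 0.653846, i.e. d = 0.6538 to 4 decimal places.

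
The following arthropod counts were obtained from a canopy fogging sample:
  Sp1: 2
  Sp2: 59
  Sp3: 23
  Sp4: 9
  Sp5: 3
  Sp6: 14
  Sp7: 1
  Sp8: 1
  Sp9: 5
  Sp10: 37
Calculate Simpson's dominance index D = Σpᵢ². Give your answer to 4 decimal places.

0.2402

Total N = 2+59+23+9+3+14+1+1+5+37 = 154, so the proportions are 0.012987, 0.383117, 0.149351, 0.058442, 0.019481, 0.090909, 0.006494, 0.006494, 0.032468, 0.24026 (working shown to 6 dp, full precision carried).
D = 0.012987² + 0.383117² + 0.149351² + 0.058442² + 0.019481² + 0.090909² + 0.006494² + 0.006494² + 0.032468² + 0.24026² = 0.000169 + 0.146779 + 0.022306 + 0.003415 + 0.000379 + 0.008264 + 0.000042 + 0.000042 + 0.001054 + 0.057725 = 0.240175.
To 4 decimal places, D = 0.2402.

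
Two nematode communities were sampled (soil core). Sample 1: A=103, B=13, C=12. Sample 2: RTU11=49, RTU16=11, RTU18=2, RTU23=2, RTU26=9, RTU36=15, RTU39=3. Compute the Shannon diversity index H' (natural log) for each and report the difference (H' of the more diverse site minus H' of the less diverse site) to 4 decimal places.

Sample 1: N=128, proportions 0.804688, 0.101562, 0.09375, giving H' = 0.629059 (working shown to 6 dp, full precision carried).
Sample 2: N=91, proportions 0.538462, 0.120879, 0.021978, 0.021978, 0.098901, 0.164835, 0.032967, giving H' = 1.395033.
Difference = |0.629059 − 1.395033| = 0.765974, i.e. 0.7660 to 4 decimal places.

0.7660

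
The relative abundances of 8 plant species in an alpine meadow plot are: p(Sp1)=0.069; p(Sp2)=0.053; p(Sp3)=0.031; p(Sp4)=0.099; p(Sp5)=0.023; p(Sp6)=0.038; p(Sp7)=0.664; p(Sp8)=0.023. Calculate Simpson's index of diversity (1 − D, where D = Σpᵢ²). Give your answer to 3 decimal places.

D = 0.069² + 0.053² + 0.031² + 0.099² + 0.023² + 0.038² + 0.664² + 0.023² = 0.00476 + 0.00281 + 0.00096 + 0.00980 + 0.00053 + 0.00144 + 0.44090 + 0.00053 = 0.46173 (working shown to 5 dp, full precision carried).
So 1 − D = 0.53827, i.e. 0.538 to 3 decimal places.

0.538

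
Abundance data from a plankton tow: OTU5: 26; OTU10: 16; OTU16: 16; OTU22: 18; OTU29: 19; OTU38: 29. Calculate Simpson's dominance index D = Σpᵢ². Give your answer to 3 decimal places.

Total N = 26+16+16+18+19+29 = 124, so the proportions are 0.20968, 0.12903, 0.12903, 0.14516, 0.15323, 0.23387 (working shown to 5 dp, full precision carried).
D = 0.20968² + 0.12903² + 0.12903² + 0.14516² + 0.15323² + 0.23387² = 0.04396 + 0.01665 + 0.01665 + 0.02107 + 0.02348 + 0.05470 = 0.17651.
To 3 decimal places, D = 0.177.

0.177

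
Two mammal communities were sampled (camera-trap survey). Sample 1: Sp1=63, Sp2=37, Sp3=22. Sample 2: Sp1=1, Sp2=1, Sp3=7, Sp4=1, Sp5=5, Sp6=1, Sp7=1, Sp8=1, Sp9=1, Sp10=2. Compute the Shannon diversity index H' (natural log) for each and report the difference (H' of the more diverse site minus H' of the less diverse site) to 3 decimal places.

Sample 1: N=122, proportions 0.51639, 0.30328, 0.18033, giving H' = 1.01202 (working shown to 5 dp, full precision carried).
Sample 2: N=21, proportions 0.04762, 0.04762, 0.33333, 0.04762, 0.2381, 0.04762, 0.04762, 0.04762, 0.04762, 0.09524, giving H' = 1.94667.
Difference = |1.01202 − 1.94667| = 0.93465, i.e. 0.935 to 3 decimal places.

0.935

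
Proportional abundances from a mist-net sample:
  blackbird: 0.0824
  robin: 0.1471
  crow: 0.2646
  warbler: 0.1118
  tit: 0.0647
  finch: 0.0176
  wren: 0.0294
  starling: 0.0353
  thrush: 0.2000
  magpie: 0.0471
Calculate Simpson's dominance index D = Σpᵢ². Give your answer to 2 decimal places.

0.16

D = 0.0824² + 0.1471² + 0.2646² + 0.1118² + 0.0647² + 0.0176² + 0.0294² + 0.0353² + 0.2² + 0.0471² = 0.0068 + 0.0216 + 0.0700 + 0.0125 + 0.0042 + 0.0003 + 0.0009 + 0.0012 + 0.0400 + 0.0022 = 0.1598 (working shown to 4 dp, full precision carried).
To 2 decimal places, D = 0.16.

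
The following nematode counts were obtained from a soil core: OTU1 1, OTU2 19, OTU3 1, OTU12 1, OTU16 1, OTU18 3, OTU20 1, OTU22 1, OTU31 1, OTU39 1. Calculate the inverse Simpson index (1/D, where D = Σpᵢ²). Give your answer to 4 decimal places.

2.3810

Total N = 1+19+1+1+1+3+1+1+1+1 = 30, so the proportions are 0.0333333, 0.6333333, 0.0333333, 0.0333333, 0.0333333, 0.1, 0.0333333, 0.0333333, 0.0333333, 0.0333333 (working shown to 7 dp, full precision carried).
D = 0.0333333² + 0.6333333² + 0.0333333² + 0.0333333² + 0.0333333² + 0.1² + 0.0333333² + 0.0333333² + 0.0333333² + 0.0333333² = 0.0011111 + 0.4011111 + 0.0011111 + 0.0011111 + 0.0011111 + 0.0100000 + 0.0011111 + 0.0011111 + 0.0011111 + 0.0011111 = 0.4200000.
So 1/D = 2.380952, i.e. 2.3810 to 4 decimal places.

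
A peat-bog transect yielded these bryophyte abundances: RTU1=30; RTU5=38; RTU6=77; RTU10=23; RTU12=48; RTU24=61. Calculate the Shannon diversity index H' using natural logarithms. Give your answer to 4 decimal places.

1.7127

Total N = 30+38+77+23+48+61 = 277, so the proportions are 0.108303, 0.137184, 0.277978, 0.083032, 0.173285, 0.220217 (working shown to 6 dp, full precision carried).
Each pᵢ ln pᵢ term: 0.108303×(-2.222820)=-0.240739, 0.137184×(-1.986431)=-0.272507, 0.277978×(-1.280212)=-0.355871, 0.083032×(-2.488523)=-0.206628, 0.173285×(-1.752816)=-0.303737, 0.220217×(-1.513144)=-0.333219.
Sum = -1.712701, so H' = 1.7127.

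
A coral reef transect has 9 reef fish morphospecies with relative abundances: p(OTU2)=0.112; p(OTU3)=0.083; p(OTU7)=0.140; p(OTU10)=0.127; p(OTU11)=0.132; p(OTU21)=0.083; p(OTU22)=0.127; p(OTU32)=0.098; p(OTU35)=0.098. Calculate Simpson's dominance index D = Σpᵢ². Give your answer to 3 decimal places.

0.115

D = 0.112² + 0.083² + 0.14² + 0.127² + 0.132² + 0.083² + 0.127² + 0.098² + 0.098² = 0.01254 + 0.00689 + 0.01960 + 0.01613 + 0.01742 + 0.00689 + 0.01613 + 0.00960 + 0.00960 = 0.11481 (working shown to 5 dp, full precision carried).
To 3 decimal places, D = 0.115.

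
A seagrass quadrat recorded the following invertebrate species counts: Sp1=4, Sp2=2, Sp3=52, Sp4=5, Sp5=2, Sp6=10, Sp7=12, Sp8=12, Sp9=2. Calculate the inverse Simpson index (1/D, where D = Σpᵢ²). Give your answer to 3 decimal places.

Total N = 4+2+52+5+2+10+12+12+2 = 101, so the proportions are 0.039604, 0.019802, 0.5148515, 0.049505, 0.019802, 0.0990099, 0.1188119, 0.1188119, 0.019802 (working shown to 7 dp, full precision carried).
D = 0.039604² + 0.019802² + 0.5148515² + 0.049505² + 0.019802² + 0.0990099² + 0.1188119² + 0.1188119² + 0.019802² = 0.0015685 + 0.0003921 + 0.2650721 + 0.0024507 + 0.0003921 + 0.0098030 + 0.0141163 + 0.0141163 + 0.0003921 = 0.3083031.
So 1/D = 3.24356, i.e. 3.244 to 3 decimal places.

3.244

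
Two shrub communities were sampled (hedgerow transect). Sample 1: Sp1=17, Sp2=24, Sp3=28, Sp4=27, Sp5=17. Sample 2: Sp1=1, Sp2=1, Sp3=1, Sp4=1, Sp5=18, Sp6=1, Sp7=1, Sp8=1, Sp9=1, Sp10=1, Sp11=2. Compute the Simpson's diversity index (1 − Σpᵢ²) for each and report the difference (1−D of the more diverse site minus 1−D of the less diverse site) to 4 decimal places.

0.1918

Sample 1: N=113, proportions 0.150442, 0.212389, 0.247788, 0.238938, 0.150442, giving 1−D = 0.791135 (working shown to 6 dp, full precision carried).
Sample 2: N=29, proportions 0.034483, 0.034483, 0.034483, 0.034483, 0.62069, 0.034483, 0.034483, 0.034483, 0.034483, 0.034483, 0.068966, giving 1−D = 0.599287.
Difference = |0.791135 − 0.599287| = 0.191848, i.e. 0.1918 to 4 decimal places.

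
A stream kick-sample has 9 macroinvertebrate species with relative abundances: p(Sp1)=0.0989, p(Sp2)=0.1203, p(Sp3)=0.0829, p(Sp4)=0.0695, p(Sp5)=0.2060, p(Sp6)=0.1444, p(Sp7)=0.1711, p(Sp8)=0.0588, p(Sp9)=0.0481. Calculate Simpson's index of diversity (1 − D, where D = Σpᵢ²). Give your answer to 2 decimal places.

0.87

D = 0.0989² + 0.1203² + 0.0829² + 0.0695² + 0.206² + 0.1444² + 0.1711² + 0.0588² + 0.0481² = 0.0098 + 0.0145 + 0.0069 + 0.0048 + 0.0424 + 0.0209 + 0.0293 + 0.0035 + 0.0023 = 0.1343 (working shown to 4 dp, full precision carried).
So 1 − D = 0.8657, i.e. 0.87 to 2 decimal places.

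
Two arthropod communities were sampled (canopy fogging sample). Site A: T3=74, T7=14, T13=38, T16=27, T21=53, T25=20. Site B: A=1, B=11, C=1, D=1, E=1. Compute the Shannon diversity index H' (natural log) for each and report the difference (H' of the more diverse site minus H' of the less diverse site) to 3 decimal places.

Site A: N=226, proportions 0.32743, 0.06195, 0.16814, 0.11947, 0.23451, 0.0885, giving H' = 1.64618 (working shown to 5 dp, full precision carried).
Site B: N=15, proportions 0.06667, 0.73333, 0.06667, 0.06667, 0.06667, giving H' = 0.94959.
Difference = |1.64618 − 0.94959| = 0.69659, i.e. 0.697 to 3 decimal places.

0.697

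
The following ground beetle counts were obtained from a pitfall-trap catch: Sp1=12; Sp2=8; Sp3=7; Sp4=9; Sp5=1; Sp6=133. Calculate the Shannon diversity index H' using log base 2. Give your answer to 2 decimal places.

Total N = 12+8+7+9+1+133 = 170, so the proportions are 0.0706, 0.0471, 0.0412, 0.0529, 0.0059, 0.7824 (working shown to 4 dp, full precision carried).
Each pᵢ log₂ pᵢ term: 0.0706×(-3.8244)=-0.2700, 0.0471×(-4.4094)=-0.2075, 0.0412×(-4.6020)=-0.1895, 0.0529×(-4.2395)=-0.2244, 0.0059×(-7.4094)=-0.0436, 0.7824×(-0.3541)=-0.2770.
Sum = -1.2120, so H' = 1.21.

1.21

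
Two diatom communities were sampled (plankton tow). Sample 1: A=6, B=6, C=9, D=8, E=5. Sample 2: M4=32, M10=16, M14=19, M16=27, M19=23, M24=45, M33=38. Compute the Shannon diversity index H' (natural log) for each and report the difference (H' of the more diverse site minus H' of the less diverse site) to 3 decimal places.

Sample 1: N=34, proportions 0.17647, 0.17647, 0.26471, 0.23529, 0.14706, giving H' = 1.58639 (working shown to 5 dp, full precision carried).
Sample 2: N=200, proportions 0.16, 0.08, 0.095, 0.135, 0.115, 0.225, 0.19, giving H' = 1.88911.
Difference = |1.58639 − 1.88911| = 0.30272, i.e. 0.303 to 3 decimal places.

0.303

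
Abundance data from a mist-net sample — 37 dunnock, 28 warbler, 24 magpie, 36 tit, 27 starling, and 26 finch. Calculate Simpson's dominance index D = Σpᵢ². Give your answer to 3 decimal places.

Total N = 37+28+24+36+27+26 = 178, so the proportions are 0.20787, 0.1573, 0.13483, 0.20225, 0.15169, 0.14607 (working shown to 5 dp, full precision carried).
D = 0.20787² + 0.1573² + 0.13483² + 0.20225² + 0.15169² + 0.14607² = 0.04321 + 0.02474 + 0.01818 + 0.04090 + 0.02301 + 0.02134 = 0.17138.
To 3 decimal places, D = 0.171.

0.171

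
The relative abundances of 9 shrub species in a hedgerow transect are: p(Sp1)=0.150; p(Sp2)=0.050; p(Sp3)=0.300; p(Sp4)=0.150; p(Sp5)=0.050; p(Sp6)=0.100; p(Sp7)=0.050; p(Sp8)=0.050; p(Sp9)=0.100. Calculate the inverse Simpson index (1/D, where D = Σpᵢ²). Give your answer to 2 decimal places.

6.06

D = 0.15² + 0.05² + 0.3² + 0.15² + 0.05² + 0.1² + 0.05² + 0.05² + 0.1² = 0.022500 + 0.002500 + 0.090000 + 0.022500 + 0.002500 + 0.010000 + 0.002500 + 0.002500 + 0.010000 = 0.165000 (working shown to 6 dp, full precision carried).
So 1/D = 6.0606, i.e. 6.06 to 2 decimal places.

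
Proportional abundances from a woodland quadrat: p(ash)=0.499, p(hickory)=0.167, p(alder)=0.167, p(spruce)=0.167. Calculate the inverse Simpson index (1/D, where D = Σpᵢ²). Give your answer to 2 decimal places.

D = 0.499² + 0.167² + 0.167² + 0.167² = 0.24900 + 0.02789 + 0.02789 + 0.02789 = 0.33267 (working shown to 5 dp, full precision carried).
So 1/D = 3.0060, i.e. 3.01 to 2 decimal places.

3.01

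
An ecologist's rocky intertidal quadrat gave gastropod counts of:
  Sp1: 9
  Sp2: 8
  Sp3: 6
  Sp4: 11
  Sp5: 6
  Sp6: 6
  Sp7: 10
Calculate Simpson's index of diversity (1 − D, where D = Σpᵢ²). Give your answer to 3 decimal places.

Total N = 9+8+6+11+6+6+10 = 56, so the proportions are 0.16071, 0.14286, 0.10714, 0.19643, 0.10714, 0.10714, 0.17857 (working shown to 5 dp, full precision carried).
D = 0.16071² + 0.14286² + 0.10714² + 0.19643² + 0.10714² + 0.10714² + 0.17857² = 0.02583 + 0.02041 + 0.01148 + 0.03858 + 0.01148 + 0.01148 + 0.03189 = 0.15115.
So 1 − D = 0.84885, i.e. 0.849 to 3 decimal places.

0.849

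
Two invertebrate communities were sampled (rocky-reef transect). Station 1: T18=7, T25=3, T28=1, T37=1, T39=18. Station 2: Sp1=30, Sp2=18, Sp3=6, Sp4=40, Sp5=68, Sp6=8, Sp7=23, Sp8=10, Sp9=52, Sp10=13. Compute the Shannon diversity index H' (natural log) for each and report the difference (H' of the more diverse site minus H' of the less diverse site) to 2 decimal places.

Station 1: N=30, proportions 0.2333, 0.1, 0.0333, 0.0333, 0.6, giving H' = 1.1031 (working shown to 4 dp, full precision carried).
Station 2: N=268, proportions 0.1119, 0.0672, 0.0224, 0.1493, 0.2537, 0.0299, 0.0858, 0.0373, 0.194, 0.0485, giving H' = 2.0467.
Difference = |1.1031 − 2.0467| = 0.9436, i.e. 0.94 to 2 decimal places.

0.94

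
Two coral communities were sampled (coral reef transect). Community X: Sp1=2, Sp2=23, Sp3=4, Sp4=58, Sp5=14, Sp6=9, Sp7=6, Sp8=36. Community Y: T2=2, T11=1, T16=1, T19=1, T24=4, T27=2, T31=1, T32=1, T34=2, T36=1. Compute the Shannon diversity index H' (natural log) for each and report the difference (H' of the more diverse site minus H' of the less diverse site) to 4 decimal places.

0.5043

Community X: N=152, proportions 0.013158, 0.151316, 0.026316, 0.381579, 0.092105, 0.059211, 0.039474, 0.236842, giving H' = 1.661824 (working shown to 6 dp, full precision carried).
Community Y: N=16, proportions 0.125, 0.0625, 0.0625, 0.0625, 0.25, 0.125, 0.0625, 0.0625, 0.125, 0.0625, giving H' = 2.166085.
Difference = |1.661824 − 2.166085| = 0.504261, i.e. 0.5043 to 4 decimal places.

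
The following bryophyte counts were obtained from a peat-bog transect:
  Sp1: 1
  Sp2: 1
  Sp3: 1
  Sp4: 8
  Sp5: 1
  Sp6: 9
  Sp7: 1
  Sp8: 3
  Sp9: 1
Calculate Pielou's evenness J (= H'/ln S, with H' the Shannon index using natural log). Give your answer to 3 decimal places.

0.788

Total N = 1+1+1+8+1+9+1+3+1 = 26, so the proportions are 0.03846, 0.03846, 0.03846, 0.30769, 0.03846, 0.34615, 0.03846, 0.11538, 0.03846 (working shown to 5 dp, full precision carried).
H' = −Σ pᵢ ln pᵢ = −((-0.12531) + (-0.12531) + (-0.12531) + (-0.36266) + (-0.12531) + (-0.36722) + (-0.12531) + (-0.24917) + (-0.12531)) = 1.73093.
With S = 9 species, ln S = 2.19722, so J = 1.73093/2.19722 = 0.78778, i.e. 0.788 to 3 decimal places.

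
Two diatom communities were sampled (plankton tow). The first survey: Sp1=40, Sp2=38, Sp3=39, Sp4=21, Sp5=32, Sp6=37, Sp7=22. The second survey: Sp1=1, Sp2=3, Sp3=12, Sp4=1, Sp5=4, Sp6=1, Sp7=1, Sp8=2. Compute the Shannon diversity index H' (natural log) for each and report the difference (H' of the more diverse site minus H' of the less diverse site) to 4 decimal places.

0.3009

The first survey: N=229, proportions 0.1746725, 0.1659389, 0.1703057, 0.0917031, 0.139738, 0.1615721, 0.0960699, giving H' = 1.9179675 (working shown to 7 dp, full precision carried).
The second survey: N=25, proportions 0.04, 0.12, 0.48, 0.04, 0.16, 0.04, 0.04, 0.08, giving H' = 1.6170283.
Difference = |1.9179675 − 1.6170283| = 0.3009392, i.e. 0.3009 to 4 decimal places.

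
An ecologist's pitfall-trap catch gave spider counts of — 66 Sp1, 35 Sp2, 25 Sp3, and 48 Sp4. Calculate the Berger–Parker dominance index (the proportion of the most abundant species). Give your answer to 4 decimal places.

0.3793

Total N = 66+35+25+48 = 174, so the proportions are 0.37931, 0.201149, 0.143678, 0.275862 (working shown to 6 dp, full precision carried).
The largest proportion is 0.37931, i.e. d = 0.3793 to 4 decimal places.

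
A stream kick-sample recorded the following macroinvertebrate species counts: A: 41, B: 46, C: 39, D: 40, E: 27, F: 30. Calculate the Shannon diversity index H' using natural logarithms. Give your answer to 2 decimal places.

Total N = 41+46+39+40+27+30 = 223, so the proportions are 0.1839, 0.2063, 0.1749, 0.1794, 0.1211, 0.1345 (working shown to 4 dp, full precision carried).
Each pᵢ ln pᵢ term: 0.1839×(-1.6936)=-0.3114, 0.2063×(-1.5785)=-0.3256, 0.1749×(-1.7436)=-0.3049, 0.1794×(-1.7183)=-0.3082, 0.1211×(-2.1113)=-0.2556, 0.1345×(-2.0060)=-0.2699.
Sum = -1.7756, so H' = 1.78.

1.78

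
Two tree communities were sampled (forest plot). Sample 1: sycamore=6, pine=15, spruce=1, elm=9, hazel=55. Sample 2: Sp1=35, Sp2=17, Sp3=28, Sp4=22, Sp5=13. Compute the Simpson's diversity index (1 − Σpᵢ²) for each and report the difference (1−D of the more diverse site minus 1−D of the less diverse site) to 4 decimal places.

0.2322

Sample 1: N=86, proportions 0.069767, 0.174419, 0.011628, 0.104651, 0.639535, giving 1−D = 0.544619 (working shown to 6 dp, full precision carried).
Sample 2: N=115, proportions 0.304348, 0.147826, 0.243478, 0.191304, 0.113043, giving 1−D = 0.776862.
Difference = |0.544619 − 0.776862| = 0.232243, i.e. 0.2322 to 4 decimal places.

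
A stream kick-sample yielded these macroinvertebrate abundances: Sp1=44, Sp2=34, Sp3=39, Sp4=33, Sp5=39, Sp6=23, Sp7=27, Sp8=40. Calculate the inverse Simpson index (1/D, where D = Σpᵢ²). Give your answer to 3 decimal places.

Total N = 44+34+39+33+39+23+27+40 = 279, so the proportions are 0.1577061, 0.1218638, 0.1397849, 0.1182796, 0.1397849, 0.0824373, 0.0967742, 0.1433692 (working shown to 7 dp, full precision carried).
D = 0.1577061² + 0.1218638² + 0.1397849² + 0.1182796² + 0.1397849² + 0.0824373² + 0.0967742² + 0.1433692² = 0.0248712 + 0.0148508 + 0.0195398 + 0.0139901 + 0.0195398 + 0.0067959 + 0.0093652 + 0.0205547 = 0.1295076.
So 1/D = 7.72156, i.e. 7.722 to 3 decimal places.

7.722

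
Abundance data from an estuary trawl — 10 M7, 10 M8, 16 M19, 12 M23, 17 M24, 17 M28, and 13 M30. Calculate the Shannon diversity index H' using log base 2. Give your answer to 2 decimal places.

2.77

Total N = 10+10+16+12+17+17+13 = 95, so the proportions are 0.1053, 0.1053, 0.1684, 0.1263, 0.1789, 0.1789, 0.1368 (working shown to 4 dp, full precision carried).
Each pᵢ log₂ pᵢ term: 0.1053×(-3.2479)=-0.3419, 0.1053×(-3.2479)=-0.3419, 0.1684×(-2.5699)=-0.4328, 0.1263×(-2.9849)=-0.3770, 0.1789×(-2.4824)=-0.4442, 0.1789×(-2.4824)=-0.4442, 0.1368×(-2.8694)=-0.3927.
Sum = -2.7747, so H' = 2.77.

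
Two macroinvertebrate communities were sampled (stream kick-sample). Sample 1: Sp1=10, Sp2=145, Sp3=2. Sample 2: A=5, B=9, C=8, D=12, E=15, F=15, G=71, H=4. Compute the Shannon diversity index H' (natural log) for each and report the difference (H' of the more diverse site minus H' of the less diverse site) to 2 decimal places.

1.29

Sample 1: N=157, proportions 0.0637, 0.9236, 0.0127, giving H' = 0.3044 (working shown to 4 dp, full precision carried).
Sample 2: N=139, proportions 0.036, 0.0647, 0.0576, 0.0863, 0.1079, 0.1079, 0.5108, 0.0288, giving H' = 1.5984.
Difference = |0.3044 − 1.5984| = 1.2940, i.e. 1.29 to 2 decimal places.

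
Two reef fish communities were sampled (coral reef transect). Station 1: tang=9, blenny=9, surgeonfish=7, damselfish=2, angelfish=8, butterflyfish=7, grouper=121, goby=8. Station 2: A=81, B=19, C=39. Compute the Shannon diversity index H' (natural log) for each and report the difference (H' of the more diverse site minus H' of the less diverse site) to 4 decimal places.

0.2116

Station 1: N=171, proportions 0.052632, 0.052632, 0.040936, 0.011696, 0.046784, 0.040936, 0.707602, 0.046784, giving H' = 1.154875 (working shown to 6 dp, full precision carried).
Station 2: N=139, proportions 0.582734, 0.136691, 0.280576, giving H' = 0.943297.
Difference = |1.154875 − 0.943297| = 0.211578, i.e. 0.2116 to 4 decimal places.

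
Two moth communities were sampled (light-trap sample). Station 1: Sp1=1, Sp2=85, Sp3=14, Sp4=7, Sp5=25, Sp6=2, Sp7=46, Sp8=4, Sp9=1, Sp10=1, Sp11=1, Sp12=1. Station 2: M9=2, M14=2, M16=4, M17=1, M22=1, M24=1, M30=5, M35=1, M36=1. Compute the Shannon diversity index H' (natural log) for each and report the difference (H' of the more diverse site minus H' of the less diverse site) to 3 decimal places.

Station 1: N=188, proportions 0.00532, 0.45213, 0.07447, 0.03723, 0.13298, 0.01064, 0.24468, 0.02128, 0.00532, 0.00532, 0.00532, 0.00532, giving H' = 1.55711 (working shown to 5 dp, full precision carried).
Station 2: N=18, proportions 0.11111, 0.11111, 0.22222, 0.05556, 0.05556, 0.05556, 0.27778, 0.05556, 0.05556, giving H' = 1.98121.
Difference = |1.55711 − 1.98121| = 0.42410, i.e. 0.424 to 3 decimal places.

0.424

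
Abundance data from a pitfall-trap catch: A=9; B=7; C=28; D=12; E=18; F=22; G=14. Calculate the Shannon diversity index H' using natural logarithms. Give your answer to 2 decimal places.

Total N = 9+7+28+12+18+22+14 = 110, so the proportions are 0.0818, 0.0636, 0.2545, 0.1091, 0.1636, 0.2, 0.1273 (working shown to 4 dp, full precision carried).
Each pᵢ ln pᵢ term: 0.0818×(-2.5033)=-0.2048, 0.0636×(-2.7546)=-0.1753, 0.2545×(-1.3683)=-0.3483, 0.1091×(-2.2156)=-0.2417, 0.1636×(-1.8101)=-0.2962, 0.2×(-1.6094)=-0.3219, 0.1273×(-2.0614)=-0.2624.
Sum = -1.8505, so H' = 1.85.

1.85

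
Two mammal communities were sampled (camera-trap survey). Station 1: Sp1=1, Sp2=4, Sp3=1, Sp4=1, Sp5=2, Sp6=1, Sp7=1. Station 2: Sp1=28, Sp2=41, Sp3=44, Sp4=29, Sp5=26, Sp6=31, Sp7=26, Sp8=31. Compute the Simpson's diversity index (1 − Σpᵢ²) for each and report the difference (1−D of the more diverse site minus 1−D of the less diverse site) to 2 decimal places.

Station 1: N=11, proportions 0.0909, 0.3636, 0.0909, 0.0909, 0.1818, 0.0909, 0.0909, giving 1−D = 0.7934 (working shown to 4 dp, full precision carried).
Station 2: N=256, proportions 0.1094, 0.1602, 0.1719, 0.1133, 0.1016, 0.1211, 0.1016, 0.1211, giving 1−D = 0.8701.
Difference = |0.7934 − 0.8701| = 0.0767, i.e. 0.08 to 2 decimal places.

0.08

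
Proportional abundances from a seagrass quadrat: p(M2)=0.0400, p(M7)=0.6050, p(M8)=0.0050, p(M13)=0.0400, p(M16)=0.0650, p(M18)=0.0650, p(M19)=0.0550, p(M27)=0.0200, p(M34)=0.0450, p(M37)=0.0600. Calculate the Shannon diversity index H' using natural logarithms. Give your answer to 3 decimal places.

1.489

Each pᵢ ln pᵢ term (working shown to 5 dp, full precision carried): 0.04×(-3.21888)=-0.12876, 0.605×(-0.50253)=-0.30403, 0.005×(-5.29832)=-0.02649, 0.04×(-3.21888)=-0.12876, 0.065×(-2.73337)=-0.17767, 0.065×(-2.73337)=-0.17767, 0.055×(-2.90042)=-0.15952, 0.02×(-3.91202)=-0.07824, 0.045×(-3.10109)=-0.13955, 0.06×(-2.81341)=-0.16880.
Sum = -1.48949, so H' = 1.489.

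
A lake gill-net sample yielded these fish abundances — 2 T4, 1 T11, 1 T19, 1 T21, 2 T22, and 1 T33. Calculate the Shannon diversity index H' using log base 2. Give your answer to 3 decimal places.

2.500

Total N = 2+1+1+1+2+1 = 8, so the proportions are 0.25, 0.125, 0.125, 0.125, 0.25, 0.125 (working shown to 5 dp, full precision carried).
Each pᵢ log₂ pᵢ term: 0.25×(-2.00000)=-0.50000, 0.125×(-3.00000)=-0.37500, 0.125×(-3.00000)=-0.37500, 0.125×(-3.00000)=-0.37500, 0.25×(-2.00000)=-0.50000, 0.125×(-3.00000)=-0.37500.
Sum = -2.50000, so H' = 2.500.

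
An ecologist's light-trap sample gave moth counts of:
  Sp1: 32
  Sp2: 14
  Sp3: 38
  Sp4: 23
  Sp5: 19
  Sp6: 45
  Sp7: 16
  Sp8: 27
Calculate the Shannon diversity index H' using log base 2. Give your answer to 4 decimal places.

Total N = 32+14+38+23+19+45+16+27 = 214, so the proportions are 0.149533, 0.065421, 0.17757, 0.107477, 0.088785, 0.21028, 0.074766, 0.126168 (working shown to 6 dp, full precision carried).
Each pᵢ log₂ pᵢ term: 0.149533×(-2.741467)=-0.409939, 0.065421×(-3.934112)=-0.257372, 0.17757×(-2.493539)=-0.442778, 0.107477×(-3.217905)=-0.345850, 0.088785×(-3.493539)=-0.310174, 0.21028×(-2.249614)=-0.473050, 0.074766×(-3.741467)=-0.279736, 0.126168×(-2.986579)=-0.376811.
Sum = -2.895709, so H' = 2.8957.

2.8957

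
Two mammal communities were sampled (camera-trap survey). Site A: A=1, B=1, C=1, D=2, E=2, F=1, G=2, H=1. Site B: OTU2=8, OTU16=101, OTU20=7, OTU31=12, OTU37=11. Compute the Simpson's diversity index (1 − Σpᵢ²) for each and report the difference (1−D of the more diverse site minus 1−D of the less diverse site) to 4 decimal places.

Site A: N=11, proportions 0.090909, 0.090909, 0.090909, 0.181818, 0.181818, 0.090909, 0.181818, 0.090909, giving 1−D = 0.859504 (working shown to 6 dp, full precision carried).
Site B: N=139, proportions 0.057554, 0.726619, 0.05036, 0.086331, 0.079137, giving 1−D = 0.452461.
Difference = |0.859504 − 0.452461| = 0.407043, i.e. 0.4070 to 4 decimal places.

0.4070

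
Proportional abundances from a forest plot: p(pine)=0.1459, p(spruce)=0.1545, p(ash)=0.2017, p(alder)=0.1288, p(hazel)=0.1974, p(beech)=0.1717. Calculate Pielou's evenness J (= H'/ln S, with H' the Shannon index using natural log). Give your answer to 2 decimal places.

H' = −Σ pᵢ ln pᵢ = −((-0.2808) + (-0.2885) + (-0.3229) + (-0.2640) + (-0.3203) + (-0.3025)) = 1.7791 (working shown to 4 dp, full precision carried).
With S = 6 species, ln S = 1.7918, so J = 1.7791/1.7918 = 0.9929, i.e. 0.99 to 2 decimal places.

0.99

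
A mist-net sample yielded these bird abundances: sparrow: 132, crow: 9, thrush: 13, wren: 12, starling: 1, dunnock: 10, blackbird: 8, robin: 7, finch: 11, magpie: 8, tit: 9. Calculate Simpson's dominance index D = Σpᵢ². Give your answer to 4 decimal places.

0.3781

Total N = 132+9+13+12+1+10+8+7+11+8+9 = 220, so the proportions are 0.6, 0.040909, 0.059091, 0.054545, 0.004545, 0.045455, 0.036364, 0.031818, 0.05, 0.036364, 0.040909 (working shown to 6 dp, full precision carried).
D = 0.6² + 0.040909² + 0.059091² + 0.054545² + 0.004545² + 0.045455² + 0.036364² + 0.031818² + 0.05² + 0.036364² + 0.040909² = 0.360000 + 0.001674 + 0.003492 + 0.002975 + 0.000021 + 0.002066 + 0.001322 + 0.001012 + 0.002500 + 0.001322 + 0.001674 = 0.378058.
To 4 decimal places, D = 0.3781.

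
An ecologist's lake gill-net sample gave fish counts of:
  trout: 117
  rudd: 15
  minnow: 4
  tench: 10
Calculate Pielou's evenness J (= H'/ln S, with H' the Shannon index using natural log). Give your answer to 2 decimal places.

0.50

Total N = 117+15+4+10 = 146, so the proportions are 0.8014, 0.1027, 0.0274, 0.0685 (working shown to 4 dp, full precision carried).
H' = −Σ pᵢ ln pᵢ = −((-0.1774) + (-0.2338) + (-0.0986) + (-0.1836)) = 0.6934.
With S = 4 species, ln S = 1.3863, so J = 0.6934/1.3863 = 0.5002, i.e. 0.50 to 2 decimal places.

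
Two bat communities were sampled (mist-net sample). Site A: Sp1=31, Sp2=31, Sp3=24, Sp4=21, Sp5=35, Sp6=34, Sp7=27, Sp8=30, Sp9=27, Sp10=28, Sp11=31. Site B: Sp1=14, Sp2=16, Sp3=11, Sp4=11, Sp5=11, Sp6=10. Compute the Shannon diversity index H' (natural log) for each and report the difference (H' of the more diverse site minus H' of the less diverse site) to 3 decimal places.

0.611

Site A: N=319, proportions 0.09718, 0.09718, 0.07524, 0.06583, 0.10972, 0.10658, 0.08464, 0.09404, 0.08464, 0.08777, 0.09718, giving H' = 2.38834 (working shown to 5 dp, full precision carried).
Site B: N=73, proportions 0.19178, 0.21918, 0.15068, 0.15068, 0.15068, 0.13699, giving H' = 1.77725.
Difference = |2.38834 − 1.77725| = 0.61109, i.e. 0.611 to 3 decimal places.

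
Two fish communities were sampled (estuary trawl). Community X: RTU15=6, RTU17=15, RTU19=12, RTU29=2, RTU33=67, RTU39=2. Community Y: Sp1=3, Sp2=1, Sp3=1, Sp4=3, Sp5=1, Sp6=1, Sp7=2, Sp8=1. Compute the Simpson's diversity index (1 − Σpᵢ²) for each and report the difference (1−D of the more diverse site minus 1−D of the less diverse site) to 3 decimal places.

0.293

Community X: N=104, proportions 0.057692, 0.144231, 0.115385, 0.019231, 0.644231, 0.019231, giving 1−D = 0.546783 (working shown to 6 dp, full precision carried).
Community Y: N=13, proportions 0.230769, 0.076923, 0.076923, 0.230769, 0.076923, 0.076923, 0.153846, 0.076923, giving 1−D = 0.840237.
Difference = |0.546783 − 0.840237| = 0.293454, i.e. 0.293 to 3 decimal places.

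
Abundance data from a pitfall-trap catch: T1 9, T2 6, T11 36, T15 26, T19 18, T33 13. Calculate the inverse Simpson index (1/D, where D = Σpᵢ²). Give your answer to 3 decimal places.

Total N = 9+6+36+26+18+13 = 108, so the proportions are 0.0833333, 0.0555556, 0.3333333, 0.2407407, 0.1666667, 0.1203704 (working shown to 7 dp, full precision carried).
D = 0.0833333² + 0.0555556² + 0.3333333² + 0.2407407² + 0.1666667² + 0.1203704² = 0.0069444 + 0.0030864 + 0.1111111 + 0.0579561 + 0.0277778 + 0.0144890 = 0.2213649.
So 1/D = 4.51743, i.e. 4.517 to 3 decimal places.

4.517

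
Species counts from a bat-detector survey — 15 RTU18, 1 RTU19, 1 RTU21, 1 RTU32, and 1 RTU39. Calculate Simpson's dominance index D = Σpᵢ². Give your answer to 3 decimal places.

Total N = 15+1+1+1+1 = 19, so the proportions are 0.78947, 0.05263, 0.05263, 0.05263, 0.05263 (working shown to 5 dp, full precision carried).
D = 0.78947² + 0.05263² + 0.05263² + 0.05263² + 0.05263² = 0.62327 + 0.00277 + 0.00277 + 0.00277 + 0.00277 = 0.63435.
To 3 decimal places, D = 0.634.

0.634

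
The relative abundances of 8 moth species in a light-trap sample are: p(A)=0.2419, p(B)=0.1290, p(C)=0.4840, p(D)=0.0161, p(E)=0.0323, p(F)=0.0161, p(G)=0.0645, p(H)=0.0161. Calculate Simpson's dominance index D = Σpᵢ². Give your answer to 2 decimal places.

D = 0.2419² + 0.129² + 0.484² + 0.0161² + 0.0323² + 0.0161² + 0.0645² + 0.0161² = 0.0585 + 0.0166 + 0.2343 + 0.0003 + 0.0010 + 0.0003 + 0.0042 + 0.0003 = 0.3154 (working shown to 4 dp, full precision carried).
To 2 decimal places, D = 0.32.

0.32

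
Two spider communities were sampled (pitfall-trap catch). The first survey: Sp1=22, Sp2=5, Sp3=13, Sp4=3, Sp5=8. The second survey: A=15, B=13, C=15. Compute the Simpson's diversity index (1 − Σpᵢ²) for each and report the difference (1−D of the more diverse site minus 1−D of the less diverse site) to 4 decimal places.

0.0460

The first survey: N=51, proportions 0.4313725, 0.0980392, 0.254902, 0.0588235, 0.1568627, giving 1−D = 0.7112649 (working shown to 7 dp, full precision carried).
The second survey: N=43, proportions 0.3488372, 0.3023256, 0.3488372, giving 1−D = 0.6652244.
Difference = |0.7112649 − 0.6652244| = 0.0460405, i.e. 0.0460 to 4 decimal places.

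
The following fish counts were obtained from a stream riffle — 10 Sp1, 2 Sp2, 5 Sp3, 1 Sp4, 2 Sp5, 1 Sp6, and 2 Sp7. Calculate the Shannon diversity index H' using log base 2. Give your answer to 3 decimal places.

Total N = 10+2+5+1+2+1+2 = 23, so the proportions are 0.43478, 0.08696, 0.21739, 0.04348, 0.08696, 0.04348, 0.08696 (working shown to 5 dp, full precision carried).
Each pᵢ log₂ pᵢ term: 0.43478×(-1.20163)=-0.52245, 0.08696×(-3.52356)=-0.30640, 0.21739×(-2.20163)=-0.47862, 0.04348×(-4.52356)=-0.19668, 0.08696×(-3.52356)=-0.30640, 0.04348×(-4.52356)=-0.19668, 0.08696×(-3.52356)=-0.30640.
Sum = -2.31361, so H' = 2.314.

2.314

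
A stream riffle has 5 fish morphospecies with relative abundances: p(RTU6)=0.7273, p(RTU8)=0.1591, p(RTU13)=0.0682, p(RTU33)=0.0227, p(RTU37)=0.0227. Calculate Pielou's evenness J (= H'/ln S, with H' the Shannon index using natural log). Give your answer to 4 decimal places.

H' = −Σ pᵢ ln pᵢ = −((-0.231584) + (-0.292461) + (-0.183138) + (-0.085928) + (-0.085928)) = 0.879040 (working shown to 6 dp, full precision carried).
With S = 5 species, ln S = 1.609438, so J = 0.879040/1.609438 = 0.546178, i.e. 0.5462 to 4 decimal places.

0.5462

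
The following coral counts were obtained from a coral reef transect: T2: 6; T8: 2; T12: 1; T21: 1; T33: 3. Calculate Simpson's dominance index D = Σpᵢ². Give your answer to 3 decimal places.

Total N = 6+2+1+1+3 = 13, so the proportions are 0.46154, 0.15385, 0.07692, 0.07692, 0.23077 (working shown to 5 dp, full precision carried).
D = 0.46154² + 0.15385² + 0.07692² + 0.07692² + 0.23077² = 0.21302 + 0.02367 + 0.00592 + 0.00592 + 0.05325 = 0.30178.
To 3 decimal places, D = 0.302.

0.302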